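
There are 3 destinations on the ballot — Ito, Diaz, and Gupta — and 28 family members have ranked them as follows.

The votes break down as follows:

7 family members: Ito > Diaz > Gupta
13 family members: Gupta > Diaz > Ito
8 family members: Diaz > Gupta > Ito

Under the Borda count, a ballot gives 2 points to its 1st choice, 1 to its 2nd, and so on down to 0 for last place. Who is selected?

Borda scores:
  Ito: 7·2 + 13·0 + 8·0 = 14
  Diaz: 7·1 + 13·1 + 8·2 = 36
  Gupta: 7·0 + 13·2 + 8·1 = 34
Diaz has the highest total.

Diaz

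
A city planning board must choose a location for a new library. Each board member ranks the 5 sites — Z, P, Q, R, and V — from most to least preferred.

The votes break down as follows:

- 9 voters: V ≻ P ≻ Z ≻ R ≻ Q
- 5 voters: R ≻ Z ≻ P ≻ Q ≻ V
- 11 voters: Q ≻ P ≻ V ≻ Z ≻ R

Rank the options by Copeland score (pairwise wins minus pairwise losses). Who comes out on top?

Pairwise results:
  Z vs P: P wins 20–5.
  Z vs Q: Z wins 14–11.
  Z vs R: Z wins 20–5.
  Z vs V: V wins 20–5.
  P vs Q: P wins 14–11.
  P vs R: P wins 20–5.
  P vs V: P wins 16–9.
  Q vs R: R wins 14–11.
  Q vs V: Q wins 16–9.
  R vs V: V wins 20–5.
Copeland scores (wins − losses):
  Z: 2 − 2 = 0
  P: 4 − 0 = 4
  Q: 1 − 3 = -2
  R: 1 − 3 = -2
  V: 2 − 2 = 0
P has the best Copeland score.

P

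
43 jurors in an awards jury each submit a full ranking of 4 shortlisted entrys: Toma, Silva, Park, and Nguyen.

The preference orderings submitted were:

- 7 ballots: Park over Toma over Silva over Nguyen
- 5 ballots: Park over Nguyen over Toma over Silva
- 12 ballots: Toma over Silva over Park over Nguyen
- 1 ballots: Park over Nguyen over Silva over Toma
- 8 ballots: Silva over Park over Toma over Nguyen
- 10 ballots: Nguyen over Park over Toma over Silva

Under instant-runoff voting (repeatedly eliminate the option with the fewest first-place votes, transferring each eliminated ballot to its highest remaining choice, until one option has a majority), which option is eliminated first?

Silva

Round 1: Park 13, Toma 12, Nguyen 10, Silva 8. Silva has the fewest and is eliminated.
Round 2: Park 21, Toma 12, Nguyen 10. Nguyen has the fewest and is eliminated.
Round 3: Park 31, Toma 12. Park has a majority.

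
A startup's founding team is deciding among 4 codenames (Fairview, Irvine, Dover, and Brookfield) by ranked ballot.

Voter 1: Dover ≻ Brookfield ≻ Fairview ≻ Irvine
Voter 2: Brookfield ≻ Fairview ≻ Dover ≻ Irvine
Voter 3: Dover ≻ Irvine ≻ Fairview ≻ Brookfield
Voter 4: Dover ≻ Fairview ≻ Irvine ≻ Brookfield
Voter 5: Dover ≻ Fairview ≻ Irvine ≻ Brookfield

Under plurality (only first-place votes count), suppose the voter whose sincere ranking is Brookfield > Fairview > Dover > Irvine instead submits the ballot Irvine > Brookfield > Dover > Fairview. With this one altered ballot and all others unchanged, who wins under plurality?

First-place totals with the altered ballot: Fairview 0, Irvine 1, Dover 4, Brookfield 0.
The winner is unchanged: still Dover.

Dover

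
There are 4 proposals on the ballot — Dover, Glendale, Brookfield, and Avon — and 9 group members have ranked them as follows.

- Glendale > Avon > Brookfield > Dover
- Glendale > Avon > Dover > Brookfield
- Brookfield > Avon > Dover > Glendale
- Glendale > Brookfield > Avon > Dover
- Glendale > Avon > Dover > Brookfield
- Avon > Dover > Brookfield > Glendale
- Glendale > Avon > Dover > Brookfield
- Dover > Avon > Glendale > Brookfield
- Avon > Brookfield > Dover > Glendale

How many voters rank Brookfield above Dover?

Ballots ranking Brookfield above Dover: 4.
Ballots ranking Dover above Brookfield: 5.
So 4 of 9 voters prefer Brookfield to Dover.

4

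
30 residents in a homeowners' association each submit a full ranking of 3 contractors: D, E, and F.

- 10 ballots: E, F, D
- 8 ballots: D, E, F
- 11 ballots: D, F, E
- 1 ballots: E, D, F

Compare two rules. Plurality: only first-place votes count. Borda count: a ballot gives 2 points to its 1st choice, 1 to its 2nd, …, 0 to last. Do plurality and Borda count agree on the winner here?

Yes

Plurality first-place counts: D 19, E 11, F 0 → D.
Borda totals: D 39, E 30, F 21 → D.
The two rules agree on D.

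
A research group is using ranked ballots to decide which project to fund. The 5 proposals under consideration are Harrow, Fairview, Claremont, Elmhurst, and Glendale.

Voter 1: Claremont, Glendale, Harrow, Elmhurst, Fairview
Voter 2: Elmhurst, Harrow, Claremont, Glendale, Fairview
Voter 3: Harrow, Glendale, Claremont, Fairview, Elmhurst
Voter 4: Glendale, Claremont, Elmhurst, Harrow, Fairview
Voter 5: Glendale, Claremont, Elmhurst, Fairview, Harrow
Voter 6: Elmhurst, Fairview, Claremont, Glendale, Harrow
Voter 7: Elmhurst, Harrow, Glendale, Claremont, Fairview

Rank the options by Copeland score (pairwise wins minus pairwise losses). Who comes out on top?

Glendale

Pairwise results:
  Harrow vs Fairview: Harrow wins 5–2.
  Harrow vs Claremont: Claremont wins 4–3.
  Harrow vs Elmhurst: Elmhurst wins 5–2.
  Harrow vs Glendale: Glendale wins 4–3.
  Fairview vs Claremont: Claremont wins 6–1.
  Fairview vs Elmhurst: Elmhurst wins 6–1.
  Fairview vs Glendale: Glendale wins 6–1.
  Claremont vs Elmhurst: Claremont wins 4–3.
  Claremont vs Glendale: Glendale wins 4–3.
  Elmhurst vs Glendale: Glendale wins 4–3.
Copeland scores (wins − losses):
  Harrow: 1 − 3 = -2
  Fairview: 0 − 4 = -4
  Claremont: 3 − 1 = 2
  Elmhurst: 2 − 2 = 0
  Glendale: 4 − 0 = 4
Glendale has the best Copeland score.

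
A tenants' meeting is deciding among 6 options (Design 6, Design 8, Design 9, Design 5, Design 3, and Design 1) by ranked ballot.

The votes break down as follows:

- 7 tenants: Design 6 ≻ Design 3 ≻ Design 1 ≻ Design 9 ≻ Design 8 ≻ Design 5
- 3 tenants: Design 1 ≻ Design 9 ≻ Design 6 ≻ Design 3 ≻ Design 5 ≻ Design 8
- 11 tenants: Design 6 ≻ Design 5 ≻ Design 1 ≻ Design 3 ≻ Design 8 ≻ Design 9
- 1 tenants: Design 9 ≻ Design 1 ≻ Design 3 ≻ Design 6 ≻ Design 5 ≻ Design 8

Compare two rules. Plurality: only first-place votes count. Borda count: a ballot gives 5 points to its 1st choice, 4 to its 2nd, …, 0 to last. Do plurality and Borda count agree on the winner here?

Yes

Plurality first-place counts: Design 6 18, Design 8 0, Design 9 1, Design 5 0, Design 3 0, Design 1 3 → Design 6.
Borda totals: Design 6 101, Design 8 18, Design 9 31, Design 5 48, Design 3 59, Design 1 73 → Design 6.
The two rules agree on Design 6.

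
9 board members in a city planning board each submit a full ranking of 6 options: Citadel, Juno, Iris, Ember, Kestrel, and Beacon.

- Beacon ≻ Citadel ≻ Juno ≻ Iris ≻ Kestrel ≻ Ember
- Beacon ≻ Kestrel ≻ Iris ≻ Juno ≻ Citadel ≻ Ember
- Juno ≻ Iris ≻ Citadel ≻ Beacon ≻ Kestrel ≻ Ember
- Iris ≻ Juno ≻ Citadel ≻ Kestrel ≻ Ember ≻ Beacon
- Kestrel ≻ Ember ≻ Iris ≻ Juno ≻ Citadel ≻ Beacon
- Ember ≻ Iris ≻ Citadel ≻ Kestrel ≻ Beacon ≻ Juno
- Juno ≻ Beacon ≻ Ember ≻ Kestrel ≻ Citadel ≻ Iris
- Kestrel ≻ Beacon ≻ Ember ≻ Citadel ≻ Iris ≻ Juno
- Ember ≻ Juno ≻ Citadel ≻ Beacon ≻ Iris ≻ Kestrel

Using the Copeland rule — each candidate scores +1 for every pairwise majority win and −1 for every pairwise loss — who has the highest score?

Juno

Pairwise results:
  Citadel vs Juno: Juno wins 6–3.
  Citadel vs Iris: Iris wins 5–4.
  Citadel vs Ember: Ember wins 5–4.
  Citadel vs Kestrel: Citadel wins 5–4.
  Citadel vs Beacon: Citadel wins 5–4.
  Juno vs Iris: Iris wins 5–4.
  Juno vs Ember: Juno wins 5–4.
  Juno vs Kestrel: Juno wins 5–4.
  Juno vs Beacon: Juno wins 5–4.
  Iris vs Ember: Ember wins 5–4.
  Iris vs Kestrel: Iris wins 5–4.
  Iris vs Beacon: Beacon wins 5–4.
  Ember vs Kestrel: Kestrel wins 6–3.
  Ember vs Beacon: Beacon wins 5–4.
  Kestrel vs Beacon: Beacon wins 5–4.
Copeland scores (wins − losses):
  Citadel: 2 − 3 = -1
  Juno: 4 − 1 = 3
  Iris: 3 − 2 = 1
  Ember: 2 − 3 = -1
  Kestrel: 1 − 4 = -3
  Beacon: 3 − 2 = 1
Juno has the best Copeland score.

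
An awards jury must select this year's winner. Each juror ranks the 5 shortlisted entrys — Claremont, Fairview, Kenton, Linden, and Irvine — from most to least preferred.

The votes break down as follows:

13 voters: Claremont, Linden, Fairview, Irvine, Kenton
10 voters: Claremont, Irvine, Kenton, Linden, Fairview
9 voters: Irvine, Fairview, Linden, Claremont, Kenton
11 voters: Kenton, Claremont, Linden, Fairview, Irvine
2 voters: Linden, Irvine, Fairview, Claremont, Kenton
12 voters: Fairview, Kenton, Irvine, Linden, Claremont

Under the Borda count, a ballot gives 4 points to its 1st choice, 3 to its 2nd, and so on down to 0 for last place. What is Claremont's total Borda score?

136

Borda scores:
  Claremont: 13·4 + 10·4 + 9·1 + 11·3 + 2·1 + 12·0 = 136
  Fairview: 13·2 + 10·0 + 9·3 + 11·1 + 2·2 + 12·4 = 116
  Kenton: 13·0 + 10·2 + 9·0 + 11·4 + 2·0 + 12·3 = 100
  Linden: 13·3 + 10·1 + 9·2 + 11·2 + 2·4 + 12·1 = 109
  Irvine: 13·1 + 10·3 + 9·4 + 11·0 + 2·3 + 12·2 = 109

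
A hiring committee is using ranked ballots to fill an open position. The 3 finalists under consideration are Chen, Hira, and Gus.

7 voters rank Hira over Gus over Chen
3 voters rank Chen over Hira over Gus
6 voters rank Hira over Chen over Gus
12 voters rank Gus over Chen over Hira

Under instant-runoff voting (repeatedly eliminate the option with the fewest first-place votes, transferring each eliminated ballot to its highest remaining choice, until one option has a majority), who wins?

Round 1: Hira 13, Gus 12, Chen 3. Chen has the fewest and is eliminated.
Round 2: Hira 16, Gus 12. Hira has a majority.

Hira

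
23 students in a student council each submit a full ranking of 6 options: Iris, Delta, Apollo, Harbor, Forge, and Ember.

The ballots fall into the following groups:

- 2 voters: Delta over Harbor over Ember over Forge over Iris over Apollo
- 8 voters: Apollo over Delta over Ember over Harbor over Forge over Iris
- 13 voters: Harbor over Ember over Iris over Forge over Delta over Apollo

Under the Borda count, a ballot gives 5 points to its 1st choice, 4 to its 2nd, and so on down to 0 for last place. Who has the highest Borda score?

Harbor

Borda scores:
  Iris: 2·1 + 8·0 + 13·3 = 41
  Delta: 2·5 + 8·4 + 13·1 = 55
  Apollo: 2·0 + 8·5 + 13·0 = 40
  Harbor: 2·4 + 8·2 + 13·5 = 89
  Forge: 2·2 + 8·1 + 13·2 = 38
  Ember: 2·3 + 8·3 + 13·4 = 82
Harbor has the highest total.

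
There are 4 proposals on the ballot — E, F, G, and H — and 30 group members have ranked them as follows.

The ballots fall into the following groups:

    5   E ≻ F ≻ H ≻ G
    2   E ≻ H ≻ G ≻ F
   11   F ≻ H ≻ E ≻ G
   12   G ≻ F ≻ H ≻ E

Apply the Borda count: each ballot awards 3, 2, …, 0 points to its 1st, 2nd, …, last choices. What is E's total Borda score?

32

Borda scores:
  E: 5·3 + 2·3 + 11·1 + 12·0 = 32
  F: 5·2 + 2·0 + 11·3 + 12·2 = 67
  G: 5·0 + 2·1 + 11·0 + 12·3 = 38
  H: 5·1 + 2·2 + 11·2 + 12·1 = 43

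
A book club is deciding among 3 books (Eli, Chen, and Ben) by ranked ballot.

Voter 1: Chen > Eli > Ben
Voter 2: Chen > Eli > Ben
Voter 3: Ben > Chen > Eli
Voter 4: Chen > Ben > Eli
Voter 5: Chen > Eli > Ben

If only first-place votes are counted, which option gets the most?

Chen

First-place vote totals:
  Eli: 0
  Chen: 4
  Ben: 1
Chen has the most first-place votes.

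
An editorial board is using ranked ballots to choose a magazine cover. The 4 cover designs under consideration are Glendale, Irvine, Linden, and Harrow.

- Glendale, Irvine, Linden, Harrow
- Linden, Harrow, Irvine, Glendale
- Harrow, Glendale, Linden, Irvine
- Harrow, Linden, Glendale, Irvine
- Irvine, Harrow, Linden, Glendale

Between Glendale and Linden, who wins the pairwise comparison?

Linden

Ballots ranking Glendale above Linden: 2.
Ballots ranking Linden above Glendale: 3.
Linden wins the head-to-head, 3–2.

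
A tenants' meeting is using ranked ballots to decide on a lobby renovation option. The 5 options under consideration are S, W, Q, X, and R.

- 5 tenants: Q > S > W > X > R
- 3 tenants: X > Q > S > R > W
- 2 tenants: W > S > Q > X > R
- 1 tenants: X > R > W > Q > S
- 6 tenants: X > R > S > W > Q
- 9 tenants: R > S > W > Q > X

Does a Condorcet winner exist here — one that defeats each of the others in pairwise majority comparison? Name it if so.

Head-to-head results (26 voters total):
S vs W: S wins 23–3.
S vs Q: S wins 17–9.
S vs X: S wins 16–10.
S vs R: R wins 16–10.
W vs Q: W wins 18–8.
W vs X: W wins 16–10.
W vs R: R wins 19–7.
Q vs X: Q wins 16–10.
Q vs R: R wins 16–10.
X vs R: X wins 17–9.
No candidate beats all others: S beats X beats R beats S, a majority cycle.

No Condorcet winner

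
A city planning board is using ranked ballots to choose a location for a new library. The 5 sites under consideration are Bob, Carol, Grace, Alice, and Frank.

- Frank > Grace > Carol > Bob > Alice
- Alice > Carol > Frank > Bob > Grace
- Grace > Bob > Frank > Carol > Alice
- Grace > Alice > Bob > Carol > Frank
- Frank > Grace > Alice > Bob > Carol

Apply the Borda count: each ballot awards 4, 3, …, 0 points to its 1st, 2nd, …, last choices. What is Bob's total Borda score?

8

Borda scores:
  Bob: 1 + 1 + 3 + 2 + 1 = 8
  Carol: 2 + 3 + 1 + 1 + 0 = 7
  Grace: 3 + 0 + 4 + 4 + 3 = 14
  Alice: 0 + 4 + 0 + 3 + 2 = 9
  Frank: 4 + 2 + 2 + 0 + 4 = 12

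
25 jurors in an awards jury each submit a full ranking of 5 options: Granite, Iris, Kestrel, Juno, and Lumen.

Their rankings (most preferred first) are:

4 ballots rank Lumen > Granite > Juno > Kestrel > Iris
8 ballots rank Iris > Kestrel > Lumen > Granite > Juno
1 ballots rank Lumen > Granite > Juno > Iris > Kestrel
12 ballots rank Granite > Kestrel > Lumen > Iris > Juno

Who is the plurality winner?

Granite

First-place vote totals:
  Granite: 12
  Iris: 8
  Kestrel: 0
  Juno: 0
  Lumen: 5
Granite has the most first-place votes.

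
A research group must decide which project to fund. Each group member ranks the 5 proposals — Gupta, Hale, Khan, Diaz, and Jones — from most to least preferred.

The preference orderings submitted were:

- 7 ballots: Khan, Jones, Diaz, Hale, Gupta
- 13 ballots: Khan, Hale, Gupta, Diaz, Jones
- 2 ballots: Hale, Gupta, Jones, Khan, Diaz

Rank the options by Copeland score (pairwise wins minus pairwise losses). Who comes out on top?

Pairwise results:
  Gupta vs Hale: Hale wins 22–0.
  Gupta vs Khan: Khan wins 20–2.
  Gupta vs Diaz: Gupta wins 15–7.
  Gupta vs Jones: Gupta wins 15–7.
  Hale vs Khan: Khan wins 20–2.
  Hale vs Diaz: Hale wins 15–7.
  Hale vs Jones: Hale wins 15–7.
  Khan vs Diaz: Khan wins 22–0.
  Khan vs Jones: Khan wins 20–2.
  Diaz vs Jones: Diaz wins 13–9.
Copeland scores (wins − losses):
  Gupta: 2 − 2 = 0
  Hale: 3 − 1 = 2
  Khan: 4 − 0 = 4
  Diaz: 1 − 3 = -2
  Jones: 0 − 4 = -4
Khan has the best Copeland score.

Khan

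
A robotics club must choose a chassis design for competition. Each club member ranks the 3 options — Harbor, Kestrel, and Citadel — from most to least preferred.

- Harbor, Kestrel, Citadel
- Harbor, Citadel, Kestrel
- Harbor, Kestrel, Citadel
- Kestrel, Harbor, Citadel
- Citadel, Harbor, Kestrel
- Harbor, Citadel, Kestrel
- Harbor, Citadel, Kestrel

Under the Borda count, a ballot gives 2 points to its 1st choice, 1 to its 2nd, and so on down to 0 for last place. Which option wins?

Harbor

Borda scores:
  Harbor: 2 + 2 + 2 + 1 + 1 + 2 + 2 = 12
  Kestrel: 1 + 0 + 1 + 2 + 0 + 0 + 0 = 4
  Citadel: 0 + 1 + 0 + 0 + 2 + 1 + 1 = 5
Harbor has the highest total.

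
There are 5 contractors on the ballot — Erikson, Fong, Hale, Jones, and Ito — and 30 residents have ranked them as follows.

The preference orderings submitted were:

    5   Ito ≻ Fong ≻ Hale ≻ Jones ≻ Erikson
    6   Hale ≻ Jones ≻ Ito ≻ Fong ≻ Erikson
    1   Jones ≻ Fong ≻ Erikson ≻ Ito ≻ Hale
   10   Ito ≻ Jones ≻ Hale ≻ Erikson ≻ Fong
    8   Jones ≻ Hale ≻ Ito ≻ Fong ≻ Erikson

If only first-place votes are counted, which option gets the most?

First-place vote totals:
  Erikson: 0
  Fong: 0
  Hale: 6
  Jones: 9
  Ito: 15
Ito has the most first-place votes.

Ito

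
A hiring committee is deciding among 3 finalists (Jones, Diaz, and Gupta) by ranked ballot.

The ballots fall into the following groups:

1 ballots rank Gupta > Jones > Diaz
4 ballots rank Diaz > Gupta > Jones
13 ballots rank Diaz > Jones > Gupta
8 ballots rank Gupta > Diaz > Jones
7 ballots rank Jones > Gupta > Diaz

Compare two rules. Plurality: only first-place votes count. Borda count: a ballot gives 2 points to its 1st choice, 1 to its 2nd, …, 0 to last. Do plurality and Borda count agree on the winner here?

Yes

Plurality first-place counts: Jones 7, Diaz 17, Gupta 9 → Diaz.
Borda totals: Jones 28, Diaz 42, Gupta 29 → Diaz.
The two rules agree on Diaz.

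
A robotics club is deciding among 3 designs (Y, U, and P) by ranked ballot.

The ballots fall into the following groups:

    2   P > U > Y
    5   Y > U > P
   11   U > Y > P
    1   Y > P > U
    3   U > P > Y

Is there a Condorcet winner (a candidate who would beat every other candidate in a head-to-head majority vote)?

Head-to-head results (22 voters total):
Y vs U: U wins 16–6.
Y vs P: Y wins 17–5.
U vs P: U wins 19–3.
U beats each rival — Y (16–6), P (19–3) — so U is the Condorcet winner.

Yes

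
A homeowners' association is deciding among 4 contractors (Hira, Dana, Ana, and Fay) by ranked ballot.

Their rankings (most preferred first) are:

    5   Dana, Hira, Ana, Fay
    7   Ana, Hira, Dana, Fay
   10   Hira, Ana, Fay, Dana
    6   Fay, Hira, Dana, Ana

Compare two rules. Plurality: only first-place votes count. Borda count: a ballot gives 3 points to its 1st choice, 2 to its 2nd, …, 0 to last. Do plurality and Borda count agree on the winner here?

Yes

Plurality first-place counts: Hira 10, Dana 5, Ana 7, Fay 6 → Hira.
Borda totals: Hira 66, Dana 28, Ana 46, Fay 28 → Hira.
The two rules agree on Hira.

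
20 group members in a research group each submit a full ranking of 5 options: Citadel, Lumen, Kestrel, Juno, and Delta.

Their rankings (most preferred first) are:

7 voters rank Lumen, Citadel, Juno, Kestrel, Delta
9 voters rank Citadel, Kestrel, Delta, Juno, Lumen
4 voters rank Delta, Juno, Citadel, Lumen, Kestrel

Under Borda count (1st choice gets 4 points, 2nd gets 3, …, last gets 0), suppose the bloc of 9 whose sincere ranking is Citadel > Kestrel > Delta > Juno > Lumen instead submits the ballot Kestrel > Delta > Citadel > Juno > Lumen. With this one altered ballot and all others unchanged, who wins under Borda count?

Borda totals with the altered ballot: Citadel 47, Lumen 32, Kestrel 43, Juno 35, Delta 43.
The winner is unchanged: still Citadel.

Citadel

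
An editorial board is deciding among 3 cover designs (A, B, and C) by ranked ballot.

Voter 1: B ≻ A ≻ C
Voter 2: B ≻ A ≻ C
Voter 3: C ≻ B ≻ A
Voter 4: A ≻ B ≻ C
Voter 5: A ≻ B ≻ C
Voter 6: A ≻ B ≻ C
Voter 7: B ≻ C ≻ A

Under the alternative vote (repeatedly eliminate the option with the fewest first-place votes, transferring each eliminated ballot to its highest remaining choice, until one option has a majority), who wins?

Round 1: A 3, B 3, C 1. C has the fewest and is eliminated.
Round 2: B 4, A 3. B has a majority.

B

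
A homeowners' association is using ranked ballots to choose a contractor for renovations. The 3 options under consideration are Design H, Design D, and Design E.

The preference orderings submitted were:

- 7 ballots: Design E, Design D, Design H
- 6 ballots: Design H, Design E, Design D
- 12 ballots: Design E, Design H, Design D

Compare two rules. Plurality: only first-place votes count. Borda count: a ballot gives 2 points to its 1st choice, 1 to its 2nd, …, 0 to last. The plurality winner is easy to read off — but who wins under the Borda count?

Plurality first-place counts: Design H 6, Design D 0, Design E 19 → Design E.
Borda totals: Design H 24, Design D 7, Design E 44 → Design E.

Design E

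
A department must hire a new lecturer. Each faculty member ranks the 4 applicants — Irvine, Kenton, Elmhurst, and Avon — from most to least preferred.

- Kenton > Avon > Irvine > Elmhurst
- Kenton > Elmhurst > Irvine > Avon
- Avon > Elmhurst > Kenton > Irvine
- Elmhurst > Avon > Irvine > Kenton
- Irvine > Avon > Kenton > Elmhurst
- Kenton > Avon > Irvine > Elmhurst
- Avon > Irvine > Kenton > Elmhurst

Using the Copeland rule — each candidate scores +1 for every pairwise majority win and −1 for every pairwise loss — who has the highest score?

Pairwise results:
  Irvine vs Kenton: Kenton wins 4–3.
  Irvine vs Elmhurst: Irvine wins 4–3.
  Irvine vs Avon: Avon wins 5–2.
  Kenton vs Elmhurst: Kenton wins 5–2.
  Kenton vs Avon: Avon wins 4–3.
  Elmhurst vs Avon: Avon wins 5–2.
Copeland scores (wins − losses):
  Irvine: 1 − 2 = -1
  Kenton: 2 − 1 = 1
  Elmhurst: 0 − 3 = -3
  Avon: 3 − 0 = 3
Avon has the best Copeland score.

Avon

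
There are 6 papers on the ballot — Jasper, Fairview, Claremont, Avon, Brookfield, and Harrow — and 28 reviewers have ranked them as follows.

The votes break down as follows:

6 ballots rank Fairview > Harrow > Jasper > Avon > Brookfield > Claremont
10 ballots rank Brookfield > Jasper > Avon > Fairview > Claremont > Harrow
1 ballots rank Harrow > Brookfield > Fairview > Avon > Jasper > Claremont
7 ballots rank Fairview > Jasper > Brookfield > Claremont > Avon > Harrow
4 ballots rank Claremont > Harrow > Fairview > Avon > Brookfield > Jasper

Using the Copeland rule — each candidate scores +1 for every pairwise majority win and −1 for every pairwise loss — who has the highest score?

Pairwise results:
  Jasper vs Fairview: Fairview wins 18–10.
  Jasper vs Claremont: Jasper wins 24–4.
  Jasper vs Avon: Jasper wins 23–5.
  Jasper vs Brookfield: Brookfield wins 15–13.
  Jasper vs Harrow: Jasper wins 17–11.
  Fairview vs Claremont: Fairview wins 24–4.
  Fairview vs Avon: Fairview wins 18–10.
  Fairview vs Brookfield: Fairview wins 17–11.
  Fairview vs Harrow: Fairview wins 23–5.
  Claremont vs Avon: Avon wins 17–11.
  Claremont vs Brookfield: Brookfield wins 24–4.
  Claremont vs Harrow: Claremont wins 21–7.
  Avon vs Brookfield: Brookfield wins 18–10.
  Avon vs Harrow: Avon wins 17–11.
  Brookfield vs Harrow: Brookfield wins 17–11.
Copeland scores (wins − losses):
  Jasper: 3 − 2 = 1
  Fairview: 5 − 0 = 5
  Claremont: 1 − 4 = -3
  Avon: 2 − 3 = -1
  Brookfield: 4 − 1 = 3
  Harrow: 0 − 5 = -5
Fairview has the best Copeland score.

Fairview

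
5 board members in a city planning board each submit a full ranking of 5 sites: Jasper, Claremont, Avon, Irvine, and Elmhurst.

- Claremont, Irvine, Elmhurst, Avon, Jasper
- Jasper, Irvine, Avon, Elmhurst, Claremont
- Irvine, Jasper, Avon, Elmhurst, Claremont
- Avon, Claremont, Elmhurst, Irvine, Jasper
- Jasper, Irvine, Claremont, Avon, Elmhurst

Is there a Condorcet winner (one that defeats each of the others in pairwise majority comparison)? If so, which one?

Irvine

Head-to-head results (5 voters total):
Jasper vs Claremont: Jasper wins 3–2.
Jasper vs Avon: Jasper wins 3–2.
Jasper vs Irvine: Irvine wins 3–2.
Jasper vs Elmhurst: Jasper wins 3–2.
Claremont vs Avon: Avon wins 3–2.
Claremont vs Irvine: Irvine wins 3–2.
Claremont vs Elmhurst: Claremont wins 3–2.
Avon vs Irvine: Irvine wins 4–1.
Avon vs Elmhurst: Avon wins 4–1.
Irvine vs Elmhurst: Irvine wins 4–1.
Irvine beats each rival — Jasper (3–2), Claremont (3–2), Avon (4–1), Elmhurst (4–1) — so Irvine is the Condorcet winner.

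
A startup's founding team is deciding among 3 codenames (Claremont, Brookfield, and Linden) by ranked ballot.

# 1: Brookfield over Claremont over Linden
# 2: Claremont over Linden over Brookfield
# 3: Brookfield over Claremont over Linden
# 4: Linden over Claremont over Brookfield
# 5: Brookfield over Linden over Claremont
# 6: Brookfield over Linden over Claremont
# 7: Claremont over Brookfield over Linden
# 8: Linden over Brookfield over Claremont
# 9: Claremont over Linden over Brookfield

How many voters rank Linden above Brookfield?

Ballots ranking Linden above Brookfield: 4.
Ballots ranking Brookfield above Linden: 5.
So 4 of 9 voters prefer Linden to Brookfield.

4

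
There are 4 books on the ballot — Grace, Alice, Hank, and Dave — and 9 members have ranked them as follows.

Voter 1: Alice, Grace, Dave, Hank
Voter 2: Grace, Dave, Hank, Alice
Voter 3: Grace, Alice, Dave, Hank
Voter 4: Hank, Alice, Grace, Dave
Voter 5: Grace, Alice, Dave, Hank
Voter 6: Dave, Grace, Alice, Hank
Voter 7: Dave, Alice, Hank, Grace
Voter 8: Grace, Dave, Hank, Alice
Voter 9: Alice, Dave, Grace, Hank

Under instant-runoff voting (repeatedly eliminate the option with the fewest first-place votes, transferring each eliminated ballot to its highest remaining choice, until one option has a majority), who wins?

Grace

Round 1: Grace 4, Alice 2, Dave 2, Hank 1. Hank has the fewest and is eliminated.
Round 2: Grace 4, Alice 3, Dave 2. Dave has the fewest and is eliminated.
Round 3: Grace 5, Alice 4. Grace has a majority.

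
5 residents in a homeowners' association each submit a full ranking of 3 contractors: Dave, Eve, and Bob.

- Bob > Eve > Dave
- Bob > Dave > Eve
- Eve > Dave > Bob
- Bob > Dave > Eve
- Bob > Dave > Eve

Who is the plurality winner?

First-place vote totals:
  Dave: 0
  Eve: 1
  Bob: 4
Bob has the most first-place votes.

Bob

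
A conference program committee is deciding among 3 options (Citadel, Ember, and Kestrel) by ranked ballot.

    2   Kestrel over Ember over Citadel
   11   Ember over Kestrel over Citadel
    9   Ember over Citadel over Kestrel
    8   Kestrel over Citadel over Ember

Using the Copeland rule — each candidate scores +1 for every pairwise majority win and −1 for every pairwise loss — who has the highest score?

Ember

Pairwise results:
  Citadel vs Ember: Ember wins 22–8.
  Citadel vs Kestrel: Kestrel wins 21–9.
  Ember vs Kestrel: Ember wins 20–10.
Copeland scores (wins − losses):
  Citadel: 0 − 2 = -2
  Ember: 2 − 0 = 2
  Kestrel: 1 − 1 = 0
Ember has the best Copeland score.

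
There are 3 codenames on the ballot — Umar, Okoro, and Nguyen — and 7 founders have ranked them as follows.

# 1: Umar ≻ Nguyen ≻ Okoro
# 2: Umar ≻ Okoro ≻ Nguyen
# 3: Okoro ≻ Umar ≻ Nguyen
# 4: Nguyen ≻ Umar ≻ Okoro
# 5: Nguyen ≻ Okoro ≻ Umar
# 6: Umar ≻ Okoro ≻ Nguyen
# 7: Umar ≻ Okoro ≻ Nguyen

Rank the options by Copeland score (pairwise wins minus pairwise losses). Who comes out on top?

Pairwise results:
  Umar vs Okoro: Umar wins 5–2.
  Umar vs Nguyen: Umar wins 5–2.
  Okoro vs Nguyen: Okoro wins 4–3.
Copeland scores (wins − losses):
  Umar: 2 − 0 = 2
  Okoro: 1 − 1 = 0
  Nguyen: 0 − 2 = -2
Umar has the best Copeland score.

Umar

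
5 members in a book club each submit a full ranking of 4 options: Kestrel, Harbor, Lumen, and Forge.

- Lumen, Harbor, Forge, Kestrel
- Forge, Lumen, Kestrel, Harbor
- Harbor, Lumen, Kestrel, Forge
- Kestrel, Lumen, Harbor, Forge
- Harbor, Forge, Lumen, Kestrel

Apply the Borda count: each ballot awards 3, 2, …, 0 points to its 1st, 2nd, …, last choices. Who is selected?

Lumen

Borda scores:
  Kestrel: 0 + 1 + 1 + 3 + 0 = 5
  Harbor: 2 + 0 + 3 + 1 + 3 = 9
  Lumen: 3 + 2 + 2 + 2 + 1 = 10
  Forge: 1 + 3 + 0 + 0 + 2 = 6
Lumen has the highest total.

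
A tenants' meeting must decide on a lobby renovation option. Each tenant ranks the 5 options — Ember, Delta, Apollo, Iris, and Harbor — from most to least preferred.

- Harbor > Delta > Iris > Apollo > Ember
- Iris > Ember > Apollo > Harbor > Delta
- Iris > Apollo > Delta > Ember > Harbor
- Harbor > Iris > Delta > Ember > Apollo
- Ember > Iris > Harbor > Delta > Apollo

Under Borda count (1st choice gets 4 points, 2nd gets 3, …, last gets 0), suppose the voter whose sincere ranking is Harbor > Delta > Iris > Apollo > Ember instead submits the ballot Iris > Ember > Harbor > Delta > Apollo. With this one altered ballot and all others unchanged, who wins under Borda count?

Iris

Borda totals with the altered ballot: Ember 12, Delta 6, Apollo 5, Iris 18, Harbor 9.
The winner is unchanged: still Iris.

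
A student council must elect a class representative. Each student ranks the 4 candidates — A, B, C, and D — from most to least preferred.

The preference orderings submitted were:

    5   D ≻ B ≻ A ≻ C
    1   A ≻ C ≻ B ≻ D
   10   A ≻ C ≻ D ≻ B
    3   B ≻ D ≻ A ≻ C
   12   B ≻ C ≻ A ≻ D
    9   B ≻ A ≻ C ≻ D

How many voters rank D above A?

Ballots ranking D above A: 5+3 = 8.
Ballots ranking A above D: 1+10+12+9 = 32.
So 8 of 40 voters prefer D to A.

8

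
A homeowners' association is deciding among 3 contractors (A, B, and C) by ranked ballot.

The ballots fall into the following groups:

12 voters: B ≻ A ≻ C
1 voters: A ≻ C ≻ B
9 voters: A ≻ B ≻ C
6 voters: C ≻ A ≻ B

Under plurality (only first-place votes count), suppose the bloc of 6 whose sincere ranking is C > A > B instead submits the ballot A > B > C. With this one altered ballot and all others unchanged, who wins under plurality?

First-place totals with the altered ballot: A 16, B 12, C 0.
The switch changes the winner from B to A.

A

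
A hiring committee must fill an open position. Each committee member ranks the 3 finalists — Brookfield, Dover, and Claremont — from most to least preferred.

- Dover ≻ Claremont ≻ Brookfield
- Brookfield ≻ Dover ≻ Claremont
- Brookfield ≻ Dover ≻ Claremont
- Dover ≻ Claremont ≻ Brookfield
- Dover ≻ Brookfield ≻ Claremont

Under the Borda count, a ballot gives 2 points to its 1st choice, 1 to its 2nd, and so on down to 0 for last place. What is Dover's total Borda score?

Borda scores:
  Brookfield: 0 + 2 + 2 + 0 + 1 = 5
  Dover: 2 + 1 + 1 + 2 + 2 = 8
  Claremont: 1 + 0 + 0 + 1 + 0 = 2

8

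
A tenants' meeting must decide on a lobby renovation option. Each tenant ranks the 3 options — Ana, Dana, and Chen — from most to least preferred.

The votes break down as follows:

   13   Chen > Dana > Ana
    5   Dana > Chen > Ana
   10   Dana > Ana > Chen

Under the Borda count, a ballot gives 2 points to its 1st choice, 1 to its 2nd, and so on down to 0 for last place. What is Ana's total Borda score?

10

Borda scores:
  Ana: 13·0 + 5·0 + 10·1 = 10
  Dana: 13·1 + 5·2 + 10·2 = 43
  Chen: 13·2 + 5·1 + 10·0 = 31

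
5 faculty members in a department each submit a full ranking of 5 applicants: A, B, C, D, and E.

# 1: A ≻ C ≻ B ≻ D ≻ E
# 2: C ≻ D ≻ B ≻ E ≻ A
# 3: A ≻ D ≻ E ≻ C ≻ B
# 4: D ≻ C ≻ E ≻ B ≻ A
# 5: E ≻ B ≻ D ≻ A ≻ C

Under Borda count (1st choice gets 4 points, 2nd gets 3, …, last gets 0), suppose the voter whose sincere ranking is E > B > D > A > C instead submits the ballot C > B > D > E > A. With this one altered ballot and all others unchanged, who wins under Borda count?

Borda totals with the altered ballot: A 8, B 8, C 15, D 13, E 6.
The switch changes the winner from D to C.

C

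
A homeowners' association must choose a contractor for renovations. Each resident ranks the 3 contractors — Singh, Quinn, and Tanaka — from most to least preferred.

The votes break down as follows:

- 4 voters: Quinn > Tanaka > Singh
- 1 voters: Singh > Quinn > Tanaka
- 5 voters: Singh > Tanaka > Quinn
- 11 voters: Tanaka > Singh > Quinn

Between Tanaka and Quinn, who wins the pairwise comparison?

Tanaka

Ballots ranking Tanaka above Quinn: 5+11 = 16.
Ballots ranking Quinn above Tanaka: 4+1 = 5.
Tanaka wins the head-to-head, 16–5.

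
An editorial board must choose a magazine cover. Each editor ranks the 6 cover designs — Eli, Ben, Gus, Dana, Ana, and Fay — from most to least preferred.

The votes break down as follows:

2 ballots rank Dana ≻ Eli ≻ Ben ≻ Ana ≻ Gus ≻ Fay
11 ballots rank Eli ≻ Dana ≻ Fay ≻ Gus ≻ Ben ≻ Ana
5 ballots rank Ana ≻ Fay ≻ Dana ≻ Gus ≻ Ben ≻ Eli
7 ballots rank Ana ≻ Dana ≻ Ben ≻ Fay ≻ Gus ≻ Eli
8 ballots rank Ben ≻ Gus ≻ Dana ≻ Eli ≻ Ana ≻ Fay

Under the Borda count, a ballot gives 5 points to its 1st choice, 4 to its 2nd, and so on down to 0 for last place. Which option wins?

Dana

Borda scores:
  Eli: 2·4 + 11·5 + 5·0 + 7·0 + 8·2 = 79
  Ben: 2·3 + 11·1 + 5·1 + 7·3 + 8·5 = 83
  Gus: 2·1 + 11·2 + 5·2 + 7·1 + 8·4 = 73
  Dana: 2·5 + 11·4 + 5·3 + 7·4 + 8·3 = 121
  Ana: 2·2 + 11·0 + 5·5 + 7·5 + 8·1 = 72
  Fay: 2·0 + 11·3 + 5·4 + 7·2 + 8·0 = 67
Dana has the highest total.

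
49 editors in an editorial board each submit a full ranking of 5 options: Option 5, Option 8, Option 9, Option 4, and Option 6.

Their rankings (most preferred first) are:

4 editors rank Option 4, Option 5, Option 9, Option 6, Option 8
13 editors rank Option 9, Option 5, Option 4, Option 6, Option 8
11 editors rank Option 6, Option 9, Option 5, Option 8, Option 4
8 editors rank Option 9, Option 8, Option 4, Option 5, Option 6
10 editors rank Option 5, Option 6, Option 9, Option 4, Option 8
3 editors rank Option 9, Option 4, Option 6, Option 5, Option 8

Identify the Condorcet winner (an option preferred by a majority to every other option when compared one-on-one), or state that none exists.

Head-to-head results (49 voters total):
Option 5 vs Option 8: Option 5 wins 41–8.
Option 5 vs Option 9: Option 9 wins 35–14.
Option 5 vs Option 4: Option 5 wins 34–15.
Option 5 vs Option 6: Option 5 wins 35–14.
Option 8 vs Option 9: Option 9 wins 49–0.
Option 8 vs Option 4: Option 4 wins 30–19.
Option 8 vs Option 6: Option 6 wins 41–8.
Option 9 vs Option 4: Option 9 wins 45–4.
Option 9 vs Option 6: Option 9 wins 28–21.
Option 4 vs Option 6: Option 4 wins 28–21.
Option 9 beats each rival — Option 5 (35–14), Option 8 (49–0), Option 4 (45–4), Option 6 (28–21) — so Option 9 is the Condorcet winner.

Option 9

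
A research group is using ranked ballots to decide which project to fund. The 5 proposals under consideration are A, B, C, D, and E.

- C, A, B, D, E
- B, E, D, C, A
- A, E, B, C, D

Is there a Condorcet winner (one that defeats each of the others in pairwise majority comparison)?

No

Head-to-head results (3 voters total):
A vs B: A wins 2–1.
A vs C: C wins 2–1.
A vs D: A wins 2–1.
A vs E: A wins 2–1.
B vs C: B wins 2–1.
B vs D: B wins 3–0.
B vs E: B wins 2–1.
C vs D: C wins 2–1.
C vs E: E wins 2–1.
D vs E: E wins 2–1.
No candidate beats all others: A beats B beats C beats A, a majority cycle.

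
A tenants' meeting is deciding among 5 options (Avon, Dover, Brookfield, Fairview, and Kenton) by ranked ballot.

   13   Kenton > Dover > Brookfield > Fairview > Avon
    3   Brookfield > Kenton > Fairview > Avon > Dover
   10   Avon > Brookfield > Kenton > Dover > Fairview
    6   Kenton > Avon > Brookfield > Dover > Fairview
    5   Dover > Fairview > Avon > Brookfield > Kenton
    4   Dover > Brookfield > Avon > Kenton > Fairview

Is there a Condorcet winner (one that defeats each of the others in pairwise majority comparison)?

No

Head-to-head results (41 voters total):
Avon vs Dover: Dover wins 22–19.
Avon vs Brookfield: Avon wins 21–20.
Avon vs Fairview: Fairview wins 21–20.
Avon vs Kenton: Kenton wins 22–19.
Dover vs Brookfield: Dover wins 22–19.
Dover vs Fairview: Dover wins 38–3.
Dover vs Kenton: Kenton wins 32–9.
Brookfield vs Fairview: Brookfield wins 36–5.
Brookfield vs Kenton: Brookfield wins 22–19.
Fairview vs Kenton: Kenton wins 36–5.
No candidate beats all others: Avon beats Brookfield beats Fairview beats Avon, a majority cycle.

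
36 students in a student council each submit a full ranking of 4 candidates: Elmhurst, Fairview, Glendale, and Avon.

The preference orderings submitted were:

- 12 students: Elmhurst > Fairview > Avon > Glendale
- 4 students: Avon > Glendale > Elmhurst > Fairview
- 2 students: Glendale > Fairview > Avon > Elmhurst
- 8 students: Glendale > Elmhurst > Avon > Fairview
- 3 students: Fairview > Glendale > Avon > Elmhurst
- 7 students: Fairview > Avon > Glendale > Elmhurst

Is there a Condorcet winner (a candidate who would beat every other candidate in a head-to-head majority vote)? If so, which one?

None — there is no Condorcet winner

Head-to-head results (36 voters total):
Elmhurst vs Fairview: Elmhurst wins 24–12.
Elmhurst vs Glendale: Glendale wins 24–12.
Elmhurst vs Avon: Elmhurst wins 20–16.
Fairview vs Glendale: Fairview wins 22–14.
Fairview vs Avon: Fairview wins 24–12.
Glendale vs Avon: Avon wins 23–13.
No candidate beats all others: Elmhurst beats Fairview beats Glendale beats Elmhurst, a majority cycle.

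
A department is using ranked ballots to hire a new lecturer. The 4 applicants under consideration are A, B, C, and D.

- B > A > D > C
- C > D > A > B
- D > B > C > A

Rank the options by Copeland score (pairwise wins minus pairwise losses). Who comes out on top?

D

Pairwise results:
  A vs B: B wins 2–1.
  A vs C: C wins 2–1.
  A vs D: D wins 2–1.
  B vs C: B wins 2–1.
  B vs D: D wins 2–1.
  C vs D: D wins 2–1.
Copeland scores (wins − losses):
  A: 0 − 3 = -3
  B: 2 − 1 = 1
  C: 1 − 2 = -1
  D: 3 − 0 = 3
D has the best Copeland score.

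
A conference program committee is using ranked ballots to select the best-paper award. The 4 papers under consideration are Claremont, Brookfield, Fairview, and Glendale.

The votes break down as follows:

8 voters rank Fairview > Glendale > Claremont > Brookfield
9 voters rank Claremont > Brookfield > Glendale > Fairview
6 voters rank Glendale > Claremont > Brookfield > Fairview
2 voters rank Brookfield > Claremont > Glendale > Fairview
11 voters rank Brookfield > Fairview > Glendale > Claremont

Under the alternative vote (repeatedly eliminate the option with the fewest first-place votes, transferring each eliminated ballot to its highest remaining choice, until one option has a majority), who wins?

Claremont

Round 1: Brookfield 13, Claremont 9, Fairview 8, Glendale 6. Glendale has the fewest and is eliminated.
Round 2: Claremont 15, Brookfield 13, Fairview 8. Fairview has the fewest and is eliminated.
Round 3: Claremont 23, Brookfield 13. Claremont has a majority.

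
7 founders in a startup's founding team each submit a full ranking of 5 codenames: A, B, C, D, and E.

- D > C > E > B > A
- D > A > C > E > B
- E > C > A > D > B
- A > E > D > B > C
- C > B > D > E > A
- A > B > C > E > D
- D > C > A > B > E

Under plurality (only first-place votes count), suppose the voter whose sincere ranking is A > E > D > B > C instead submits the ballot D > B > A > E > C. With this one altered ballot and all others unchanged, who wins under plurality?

First-place totals with the altered ballot: A 1, B 0, C 1, D 4, E 1.
The winner is unchanged: still D.

D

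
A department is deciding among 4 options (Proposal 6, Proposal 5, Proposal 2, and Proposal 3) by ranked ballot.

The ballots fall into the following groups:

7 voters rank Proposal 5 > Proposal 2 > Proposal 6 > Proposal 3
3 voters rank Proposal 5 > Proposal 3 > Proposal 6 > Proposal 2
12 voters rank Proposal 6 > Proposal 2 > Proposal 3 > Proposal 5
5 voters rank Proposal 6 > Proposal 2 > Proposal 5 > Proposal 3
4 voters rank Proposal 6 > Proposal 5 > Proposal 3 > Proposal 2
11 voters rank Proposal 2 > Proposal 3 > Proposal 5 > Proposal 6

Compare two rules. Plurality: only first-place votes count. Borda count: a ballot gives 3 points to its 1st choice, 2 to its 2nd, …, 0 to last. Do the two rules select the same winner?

No

Plurality first-place counts: Proposal 6 21, Proposal 5 10, Proposal 2 11, Proposal 3 0 → Proposal 6.
Borda totals: Proposal 6 73, Proposal 5 54, Proposal 2 81, Proposal 3 44 → Proposal 2.
The two rules disagree: plurality picks Proposal 6, Borda picks Proposal 2.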